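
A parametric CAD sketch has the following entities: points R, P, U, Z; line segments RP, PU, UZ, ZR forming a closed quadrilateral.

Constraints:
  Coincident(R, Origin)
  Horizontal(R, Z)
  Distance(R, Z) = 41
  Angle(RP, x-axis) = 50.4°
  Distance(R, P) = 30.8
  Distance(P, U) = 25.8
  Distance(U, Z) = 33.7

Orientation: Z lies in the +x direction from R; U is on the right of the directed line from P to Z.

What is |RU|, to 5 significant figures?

7.3933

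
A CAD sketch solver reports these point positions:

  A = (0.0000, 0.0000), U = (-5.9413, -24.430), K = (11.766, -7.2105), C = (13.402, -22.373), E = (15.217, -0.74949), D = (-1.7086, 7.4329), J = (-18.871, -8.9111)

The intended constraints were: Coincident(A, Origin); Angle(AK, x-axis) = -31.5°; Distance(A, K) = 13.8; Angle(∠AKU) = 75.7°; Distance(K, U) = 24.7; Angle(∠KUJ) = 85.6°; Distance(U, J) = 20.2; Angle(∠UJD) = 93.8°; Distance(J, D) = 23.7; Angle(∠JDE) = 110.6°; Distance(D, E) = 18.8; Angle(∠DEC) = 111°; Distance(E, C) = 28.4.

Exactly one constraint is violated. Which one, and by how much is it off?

Distance(E, C) = 28.4 — off by 6.70.

A = (0.00, 0.00) ✓; AK at -31.50° ✓; |AK| = 13.80 ✓; ∠AKU = 75.70° ✓; |KU| = 24.70 ✓; ∠KUJ = 85.60° ✓; |UJ| = 20.20 ✓; ∠UJD = 93.80° ✓; |JD| = 23.70 ✓; ∠JDE = 110.6° ✓; |DE| = 18.80 ✓; ∠DEC = 111.0° ✓; |EC| = 21.70 ✗.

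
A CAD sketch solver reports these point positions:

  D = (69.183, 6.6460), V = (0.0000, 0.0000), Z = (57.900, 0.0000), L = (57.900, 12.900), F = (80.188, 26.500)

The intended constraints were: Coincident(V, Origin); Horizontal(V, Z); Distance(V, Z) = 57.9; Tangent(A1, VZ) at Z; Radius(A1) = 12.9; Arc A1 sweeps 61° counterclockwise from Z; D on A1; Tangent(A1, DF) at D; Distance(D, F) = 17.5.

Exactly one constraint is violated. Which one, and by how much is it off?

Distance(D, F) = 17.5 — off by 5.20.

V = (0.00, 0.00) ✓; V.y = 0.00, Z.y = 0.00 ✓; |VZ| = 57.90 ✓; ∠(LZ, ZV) = 90.00° ✓; |LZ| = 12.90 ✓; bearing(L→D) − bearing(L→Z) = 61.00° ✓; |LD| = 12.90 ✓; ∠(LD, DF) = 90.00° ✓; |DF| = 22.70 ✗.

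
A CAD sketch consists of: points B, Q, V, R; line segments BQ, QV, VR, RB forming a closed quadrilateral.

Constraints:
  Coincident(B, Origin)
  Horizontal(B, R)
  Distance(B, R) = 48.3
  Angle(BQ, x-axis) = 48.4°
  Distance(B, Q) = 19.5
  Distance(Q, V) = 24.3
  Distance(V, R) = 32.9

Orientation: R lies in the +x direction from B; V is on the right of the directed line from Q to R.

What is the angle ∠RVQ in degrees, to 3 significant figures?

82.4°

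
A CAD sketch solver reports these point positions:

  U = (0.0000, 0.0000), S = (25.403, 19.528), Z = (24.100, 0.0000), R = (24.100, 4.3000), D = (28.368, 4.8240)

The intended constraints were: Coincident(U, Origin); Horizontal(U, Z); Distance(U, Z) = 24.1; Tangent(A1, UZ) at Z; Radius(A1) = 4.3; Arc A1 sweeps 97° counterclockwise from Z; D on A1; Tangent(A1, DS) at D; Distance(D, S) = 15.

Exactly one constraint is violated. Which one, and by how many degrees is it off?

Tangent(A1, DS) at D — off by 4.40°.

U = (0.00, 0.00) ✓; U.y = 0.00, Z.y = 0.00 ✓; |UZ| = 24.10 ✓; ∠(RZ, ZU) = 90.00° ✓; |RZ| = 4.300 ✓; bearing(R→D) − bearing(R→Z) = 97.00° ✓; |RD| = 4.300 ✓; ∠(RD, DS) = 85.60° ✗; |DS| = 15.00 ✓.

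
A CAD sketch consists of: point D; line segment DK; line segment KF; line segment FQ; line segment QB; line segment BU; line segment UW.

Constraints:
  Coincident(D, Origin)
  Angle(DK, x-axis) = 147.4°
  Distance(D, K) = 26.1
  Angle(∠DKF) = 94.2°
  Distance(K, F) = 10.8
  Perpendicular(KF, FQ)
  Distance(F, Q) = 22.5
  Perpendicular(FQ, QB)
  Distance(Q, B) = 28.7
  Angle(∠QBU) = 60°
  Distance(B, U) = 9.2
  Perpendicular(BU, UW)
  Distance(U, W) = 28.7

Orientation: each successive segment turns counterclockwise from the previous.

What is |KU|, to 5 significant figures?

19.700

D is at the origin; DK runs at 147.4° with length 26.1, so K = (-21.988, 14.062). ∠DKF = 94.2° gives KF at -126.80° from the x-axis; with |KF| = 10.8, F = (-28.457, 5.4140). The perpendicularity gives FQ at right angles to KF, so FQ runs at -36.800°; with |FQ| = 22.5, Q = (-10.441, -8.0640). FQ is perpendicular to QB, so QB runs at 53.200°; with |QB| = 28.7, B = (6.7510, 14.917). ∠QBU = 60.0° gives BU at 173.20° from the x-axis; with |BU| = 9.2, U = (-2.3843, 16.006). Then |KU| = |U − K| = 19.700.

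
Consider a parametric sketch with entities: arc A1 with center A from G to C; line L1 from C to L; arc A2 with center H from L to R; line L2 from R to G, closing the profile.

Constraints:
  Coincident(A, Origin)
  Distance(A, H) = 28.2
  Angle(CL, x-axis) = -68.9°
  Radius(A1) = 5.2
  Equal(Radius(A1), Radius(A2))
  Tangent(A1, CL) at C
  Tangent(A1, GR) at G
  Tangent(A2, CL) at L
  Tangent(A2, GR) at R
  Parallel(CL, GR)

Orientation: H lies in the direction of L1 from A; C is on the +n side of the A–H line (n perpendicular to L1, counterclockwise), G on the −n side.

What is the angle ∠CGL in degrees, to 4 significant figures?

69.76°

The slot axis is L1's direction at -68.9°, so u = (cos -68.9°, sin -68.9°) = (0.3600, -0.9330) and n = (−sin -68.9°, cos -68.9°) = (0.9330, 0.3600). A is at the origin and H lies 28.2 along u from A, so H = 28.2·u = (10.15, -26.31). Tangency of A1 to both parallel lines with radius 5.2 puts C and G at A ± 5.2·n: C = (4.851, 1.872), G = (-4.851, -1.872). Equal radii place L and R the same way about H: L = H + 5.2·n = (15.00, -24.44), R = H − 5.2·n = (5.301, -28.18). Then cos ∠CGL = GC·GL / (|GC||GL|), giving 69.76°.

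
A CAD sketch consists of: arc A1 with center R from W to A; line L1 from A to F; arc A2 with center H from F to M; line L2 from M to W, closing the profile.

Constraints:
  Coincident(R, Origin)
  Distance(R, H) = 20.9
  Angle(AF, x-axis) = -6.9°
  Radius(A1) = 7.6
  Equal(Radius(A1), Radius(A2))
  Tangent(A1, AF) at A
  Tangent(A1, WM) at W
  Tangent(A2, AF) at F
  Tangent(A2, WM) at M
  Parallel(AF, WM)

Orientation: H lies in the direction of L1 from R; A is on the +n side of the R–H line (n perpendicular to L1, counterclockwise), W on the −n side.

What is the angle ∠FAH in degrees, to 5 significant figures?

19.983°

The slot axis is L1's direction at -6.9°, so u = (cos -6.9°, sin -6.9°) = (0.99276, -0.12014) and n = (−sin -6.9°, cos -6.9°) = (0.12014, 0.99276). R is at the origin and H lies 20.9 along u from R, so H = 20.9·u = (20.749, -2.5109). Tangency of A1 to both parallel lines with radius 7.6 puts A and W at R ± 7.6·n: A = (0.91304, 7.5450), W = (-0.91304, -7.5450). Equal radii place F and M the same way about H: F = H + 7.6·n = (21.662, 5.0341), M = H − 7.6·n = (19.836, -10.056). Then cos ∠FAH = AF·AH / (|AF||AH|), giving 19.983°.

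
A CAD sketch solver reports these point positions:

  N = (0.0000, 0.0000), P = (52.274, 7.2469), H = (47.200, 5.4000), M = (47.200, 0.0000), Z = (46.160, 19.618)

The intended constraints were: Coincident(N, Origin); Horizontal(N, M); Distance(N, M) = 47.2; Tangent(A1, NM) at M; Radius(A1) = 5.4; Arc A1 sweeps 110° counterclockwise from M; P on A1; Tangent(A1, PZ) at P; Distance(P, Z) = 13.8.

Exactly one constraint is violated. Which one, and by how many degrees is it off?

Tangent(A1, PZ) at P — off by 6.30°.

N = (0.00, 0.00) ✓; N.y = 0.00, M.y = 0.00 ✓; |NM| = 47.20 ✓; ∠(HM, MN) = 90.00° ✓; |HM| = 5.400 ✓; bearing(H→P) − bearing(H→M) = 110.0° ✓; |HP| = 5.400 ✓; ∠(HP, PZ) = 83.70° ✗; |PZ| = 13.80 ✓.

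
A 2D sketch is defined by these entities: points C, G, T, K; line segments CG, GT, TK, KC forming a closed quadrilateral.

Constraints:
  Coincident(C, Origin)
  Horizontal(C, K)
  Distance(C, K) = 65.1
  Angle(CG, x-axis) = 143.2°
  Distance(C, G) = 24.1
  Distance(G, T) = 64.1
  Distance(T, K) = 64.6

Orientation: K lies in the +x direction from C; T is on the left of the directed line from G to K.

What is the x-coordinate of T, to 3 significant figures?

30.6

C is at the origin; C and K share the same y with |CK| = 65.1 and K in +x, so K = (65.1, 0). CG runs at 143.2° with |CG| = 24.1, so G = (-19.3, 14.4). T is determined by |GT| = 64.1 and |TK| = 64.6 together: it lies at the intersection of circle(G, 64.1) and circle(K, 64.6). With |GK| = 85.6, the foot of the radical line on GK is 42.4 from G and the perpendicular offset is √(64.1² − 42.4²) = 48.0. Taking the left-of-GK solution: T = (30.6, 54.6).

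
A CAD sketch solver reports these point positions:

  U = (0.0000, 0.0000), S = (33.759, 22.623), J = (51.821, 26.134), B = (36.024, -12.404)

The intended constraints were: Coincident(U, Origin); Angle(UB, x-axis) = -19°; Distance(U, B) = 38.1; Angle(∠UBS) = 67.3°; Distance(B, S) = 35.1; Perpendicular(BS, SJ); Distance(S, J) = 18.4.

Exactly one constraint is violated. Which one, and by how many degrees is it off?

Perpendicular(BS, SJ) — off by 7.30°.

U = (0.00, 0.00) ✓; UB at -19.00° ✓; |UB| = 38.10 ✓; ∠UBS = 67.30° ✓; |BS| = 35.10 ✓; ∠(BS, SJ) = 82.70° ✗; |SJ| = 18.40 ✓.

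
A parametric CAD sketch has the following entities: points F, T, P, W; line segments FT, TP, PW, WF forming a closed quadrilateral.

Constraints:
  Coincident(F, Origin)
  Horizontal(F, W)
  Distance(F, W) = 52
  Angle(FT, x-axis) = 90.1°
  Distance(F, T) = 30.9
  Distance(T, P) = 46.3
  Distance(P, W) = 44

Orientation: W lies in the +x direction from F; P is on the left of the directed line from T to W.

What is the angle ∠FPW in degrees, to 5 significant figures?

55.531°

F is at the origin; F and W share the same y with |FW| = 52.0 and W in +x, so W = (52.0, 0). FT runs at 90.1° with |FT| = 30.9, so T = (-0.053931, 30.900). P is determined by |TP| = 46.3 and |PW| = 44.0 together: it lies at the intersection of circle(T, 46.3) and circle(W, 44.0). With |TW| = 60.534, the foot of the radical line on TW is 31.983 from T and the perpendicular offset is √(46.3² − 31.983²) = 33.478. Taking the left-of-TW solution: P = (44.537, 43.363).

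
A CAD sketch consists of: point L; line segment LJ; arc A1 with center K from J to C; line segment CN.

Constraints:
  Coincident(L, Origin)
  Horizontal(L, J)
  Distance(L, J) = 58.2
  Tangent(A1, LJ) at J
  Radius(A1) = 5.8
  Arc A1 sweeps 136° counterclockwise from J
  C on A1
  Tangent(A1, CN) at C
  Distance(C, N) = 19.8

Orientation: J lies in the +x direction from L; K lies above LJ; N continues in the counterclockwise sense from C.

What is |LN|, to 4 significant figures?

53.53

L is at the origin; LJ is horizontal with |LJ| = 58.2 and J on the +x side, so J = (58.20, 0.000). Tangency of A1 to LJ means the radius KJ is perpendicular to LJ, so K = J + (0, 5.8) = (58.20, 5.800). On A1, J sits at bearing -90° from K; a 136° counterclockwise sweep puts C at bearing 46°, so C = K + 5.8·(cos 46°, sin 46°) = (62.23, 9.972). Since A1 is tangent to CN there, KC ⟂ CN, so CN runs along (−sin 46°, cos 46°); with |CN| = 19.8, N = (47.99, 23.73). Then |LN| = |N − L| = 53.53.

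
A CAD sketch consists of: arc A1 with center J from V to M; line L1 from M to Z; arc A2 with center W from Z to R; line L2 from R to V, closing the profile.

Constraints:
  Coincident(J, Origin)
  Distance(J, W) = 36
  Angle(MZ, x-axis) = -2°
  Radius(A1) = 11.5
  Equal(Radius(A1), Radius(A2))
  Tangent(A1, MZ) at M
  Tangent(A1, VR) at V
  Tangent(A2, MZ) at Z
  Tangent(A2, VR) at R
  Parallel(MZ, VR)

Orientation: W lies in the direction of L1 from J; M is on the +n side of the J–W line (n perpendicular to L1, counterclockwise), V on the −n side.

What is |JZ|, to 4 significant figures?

37.79

Tangency of A1 to both parallel lines with radius 11.5 puts M and V at J ± 11.5·n: M = (0.4013, 11.49), V = (-0.4013, -11.49). Equal radii place Z and R the same way about W: Z = W + 11.5·n = (36.38, 10.24), R = W − 11.5·n = (35.58, -12.75). Then |JZ| = |Z − J| = 37.79.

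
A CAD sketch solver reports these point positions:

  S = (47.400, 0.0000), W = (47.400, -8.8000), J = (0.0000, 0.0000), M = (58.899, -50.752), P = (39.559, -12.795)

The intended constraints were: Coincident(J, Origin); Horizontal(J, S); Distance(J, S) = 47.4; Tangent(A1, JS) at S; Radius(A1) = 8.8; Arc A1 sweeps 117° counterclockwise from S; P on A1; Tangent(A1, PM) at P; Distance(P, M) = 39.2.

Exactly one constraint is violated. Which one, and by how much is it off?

Distance(P, M) = 39.2 — off by 3.40.

J = (0.00, 0.00) ✓; J.y = 0.00, S.y = 0.00 ✓; |JS| = 47.40 ✓; ∠(WS, SJ) = 90.00° ✓; |WS| = 8.800 ✓; bearing(W→P) − bearing(W→S) = 117.0° ✓; |WP| = 8.800 ✓; ∠(WP, PM) = 90.00° ✓; |PM| = 42.60 ✗.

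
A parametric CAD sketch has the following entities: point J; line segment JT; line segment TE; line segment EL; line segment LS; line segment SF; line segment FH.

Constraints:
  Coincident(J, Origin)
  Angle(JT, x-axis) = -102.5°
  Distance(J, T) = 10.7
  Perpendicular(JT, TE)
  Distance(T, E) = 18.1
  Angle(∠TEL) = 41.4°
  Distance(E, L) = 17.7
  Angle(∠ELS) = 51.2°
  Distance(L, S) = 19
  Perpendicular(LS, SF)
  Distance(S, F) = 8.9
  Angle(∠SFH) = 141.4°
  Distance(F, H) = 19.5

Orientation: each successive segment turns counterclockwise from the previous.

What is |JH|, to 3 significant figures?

29.5

J is at the origin; JT runs at -102.5° with length 10.7, so T = (-2.32, -10.4). The perpendicularity gives TE at right angles to JT, so TE runs at -12.5°; with |TE| = 18.1, E = (15.4, -14.4). ∠TEL = 41.4° gives EL at 126° from the x-axis; with |EL| = 17.7, L = (4.93, -0.0625). ∠ELS = 51.2° gives LS at -105° from the x-axis; with |LS| = 19.0, S = (-0.0233, -18.4). The perpendicularity gives SF at right angles to LS, so SF runs at -15.1°; with |SF| = 8.9, F = (8.57, -20.7). ∠SFH = 141.4° gives FH at 23.5° from the x-axis; with |FH| = 19.5, H = (26.5, -12.9). Then |JH| = |H − J| = 29.5.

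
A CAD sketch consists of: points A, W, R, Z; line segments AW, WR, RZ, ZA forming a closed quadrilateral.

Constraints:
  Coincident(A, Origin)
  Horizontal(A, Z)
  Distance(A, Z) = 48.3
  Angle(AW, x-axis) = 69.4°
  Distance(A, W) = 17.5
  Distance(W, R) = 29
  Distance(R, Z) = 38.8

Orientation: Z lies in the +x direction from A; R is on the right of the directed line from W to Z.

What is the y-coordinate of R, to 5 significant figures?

-12.133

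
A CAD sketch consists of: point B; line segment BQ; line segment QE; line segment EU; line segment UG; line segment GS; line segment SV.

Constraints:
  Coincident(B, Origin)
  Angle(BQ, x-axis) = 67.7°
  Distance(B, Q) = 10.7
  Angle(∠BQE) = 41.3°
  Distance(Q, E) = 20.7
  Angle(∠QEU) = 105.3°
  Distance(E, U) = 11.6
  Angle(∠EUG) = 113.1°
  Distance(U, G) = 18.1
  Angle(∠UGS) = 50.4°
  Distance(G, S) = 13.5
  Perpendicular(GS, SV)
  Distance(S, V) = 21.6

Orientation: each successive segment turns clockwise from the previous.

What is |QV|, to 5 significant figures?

32.825

∠UGS = 50.4° gives GS at 17.800° from the x-axis; with |GS| = 13.5, S = (-1.1779, -2.3308). The perpendicularity gives SV at right angles to GS, so SV runs at -72.200°; with |SV| = 21.6, V = (5.4251, -22.897). Then |QV| = |V − Q| = 32.825.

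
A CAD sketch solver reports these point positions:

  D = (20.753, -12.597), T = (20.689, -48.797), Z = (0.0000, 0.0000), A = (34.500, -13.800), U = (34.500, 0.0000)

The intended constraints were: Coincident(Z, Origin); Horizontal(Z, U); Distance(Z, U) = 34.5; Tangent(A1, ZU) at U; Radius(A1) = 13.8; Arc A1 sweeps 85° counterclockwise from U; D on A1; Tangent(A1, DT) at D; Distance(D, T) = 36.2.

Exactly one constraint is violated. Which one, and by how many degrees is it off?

Tangent(A1, DT) at D — off by 4.90°.

Z = (0.00, 0.00) ✓; Z.y = 0.00, U.y = 0.00 ✓; |ZU| = 34.50 ✓; ∠(AU, UZ) = 90.00° ✓; |AU| = 13.80 ✓; bearing(A→D) − bearing(A→U) = 85.00° ✓; |AD| = 13.80 ✓; ∠(AD, DT) = 85.10° ✗; |DT| = 36.20 ✓.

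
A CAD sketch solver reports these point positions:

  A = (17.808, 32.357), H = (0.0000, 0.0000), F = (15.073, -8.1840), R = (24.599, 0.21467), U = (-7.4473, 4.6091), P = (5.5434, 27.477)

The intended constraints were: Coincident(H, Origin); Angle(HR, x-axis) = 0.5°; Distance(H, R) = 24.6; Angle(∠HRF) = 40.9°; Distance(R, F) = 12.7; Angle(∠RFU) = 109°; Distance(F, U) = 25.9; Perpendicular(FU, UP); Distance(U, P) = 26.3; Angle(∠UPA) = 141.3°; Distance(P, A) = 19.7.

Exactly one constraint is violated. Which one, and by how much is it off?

Distance(P, A) = 19.7 — off by 6.50.

H = (0.00, 0.00) ✓; HR at 0.5000° ✓; |HR| = 24.60 ✓; ∠HRF = 40.90° ✓; |RF| = 12.70 ✓; ∠RFU = 109.0° ✓; |FU| = 25.90 ✓; ∠(FU, UP) = 90.00° ✓; |UP| = 26.30 ✓; ∠UPA = 141.3° ✓; |PA| = 13.20 ✗.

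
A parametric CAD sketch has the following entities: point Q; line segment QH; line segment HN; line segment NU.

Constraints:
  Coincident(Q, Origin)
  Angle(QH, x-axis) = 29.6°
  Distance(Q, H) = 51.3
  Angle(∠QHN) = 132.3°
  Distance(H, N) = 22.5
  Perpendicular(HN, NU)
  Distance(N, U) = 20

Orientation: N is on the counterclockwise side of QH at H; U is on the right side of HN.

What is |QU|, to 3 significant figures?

81.3

∠QHN = 132.3°, so HN runs at 29.6° + (180° − 132.3°) = 77.3° from the x-axis; with |HN| = 22.5, N = H + 22.5·(cos 77.3°, sin 77.3°) = (49.6, 47.3). HN is perpendicular to NU; with |NU| = 20.0 on the right of HN, U = N + 20.0·(0.976, -0.220) = (69.1, 42.9). Then |QU| = |U − Q| = 81.3.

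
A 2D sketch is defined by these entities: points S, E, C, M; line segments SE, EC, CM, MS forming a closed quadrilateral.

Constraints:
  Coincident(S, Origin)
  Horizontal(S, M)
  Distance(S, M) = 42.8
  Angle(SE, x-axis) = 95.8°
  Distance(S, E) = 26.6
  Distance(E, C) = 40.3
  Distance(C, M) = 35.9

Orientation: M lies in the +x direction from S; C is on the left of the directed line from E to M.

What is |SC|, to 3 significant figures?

50.9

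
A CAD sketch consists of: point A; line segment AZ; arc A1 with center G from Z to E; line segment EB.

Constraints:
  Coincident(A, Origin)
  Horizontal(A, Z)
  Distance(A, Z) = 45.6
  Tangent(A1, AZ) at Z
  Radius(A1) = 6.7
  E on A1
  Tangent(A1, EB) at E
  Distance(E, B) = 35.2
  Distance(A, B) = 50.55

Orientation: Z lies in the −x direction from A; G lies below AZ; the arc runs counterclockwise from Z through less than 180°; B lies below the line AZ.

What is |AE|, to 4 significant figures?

52.21

Checks: |GE| = 6.700 ✓; ∠(GE, EB) = 90.00° ✓; |EB| = 35.20 ✓; |AB| = 50.55 ✓.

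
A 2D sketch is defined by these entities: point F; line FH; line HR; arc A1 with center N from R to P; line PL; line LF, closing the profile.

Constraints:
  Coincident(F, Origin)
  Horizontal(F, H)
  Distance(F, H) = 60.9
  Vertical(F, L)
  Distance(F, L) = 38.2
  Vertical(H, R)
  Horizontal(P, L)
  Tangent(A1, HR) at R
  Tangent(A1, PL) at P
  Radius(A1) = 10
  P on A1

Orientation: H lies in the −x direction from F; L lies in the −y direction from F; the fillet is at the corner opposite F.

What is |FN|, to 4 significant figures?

58.19

F is at the origin; FH is horizontal with |FH| = 60.9 and H on the −x side, so H = (-60.90, 0.000). F and L share the same x with |FL| = 38.2 and L on the −y side, so L = (0.000, -38.20). The virtual corner opposite F is at (-60.90, -38.20). A1 meets HR tangentially, so NR is at right angles to HR and tangency of A1 to PL means the radius NP is perpendicular to PL, with radius 10.0, so the center N sits 10.0 in from both sides at N = (-50.90, -28.20). Then |FN| = |N − F| = 58.19.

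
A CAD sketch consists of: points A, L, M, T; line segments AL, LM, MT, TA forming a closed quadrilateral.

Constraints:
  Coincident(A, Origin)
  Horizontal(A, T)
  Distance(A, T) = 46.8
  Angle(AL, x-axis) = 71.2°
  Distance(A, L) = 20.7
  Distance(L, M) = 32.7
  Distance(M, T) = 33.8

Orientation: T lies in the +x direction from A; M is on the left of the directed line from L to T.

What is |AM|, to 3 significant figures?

49.0

Checks: |LM| = 32.70 ✓; |MT| = 33.80 ✓.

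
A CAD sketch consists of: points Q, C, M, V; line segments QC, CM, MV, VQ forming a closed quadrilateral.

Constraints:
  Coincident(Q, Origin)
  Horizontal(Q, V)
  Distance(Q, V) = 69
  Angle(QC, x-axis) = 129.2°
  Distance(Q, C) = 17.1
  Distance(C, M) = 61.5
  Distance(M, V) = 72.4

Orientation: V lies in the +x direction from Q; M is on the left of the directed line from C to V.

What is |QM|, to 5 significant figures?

66.805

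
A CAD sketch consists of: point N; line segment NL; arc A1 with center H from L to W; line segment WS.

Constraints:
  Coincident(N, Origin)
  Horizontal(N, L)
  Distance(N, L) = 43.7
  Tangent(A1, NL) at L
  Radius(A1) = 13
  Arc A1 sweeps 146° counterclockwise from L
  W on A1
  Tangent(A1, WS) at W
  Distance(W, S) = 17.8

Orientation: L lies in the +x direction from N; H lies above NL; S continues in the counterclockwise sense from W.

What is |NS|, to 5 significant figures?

49.489

N is at the origin; N and L share the same y with |NL| = 43.7 and L on the +x side, so L = (43.700, 0.0000). The tangent condition forces HL to be normal to NL, so H = L + (0, 13) = (43.700, 13.000). On A1, L sits at bearing -90° from H; a 146° counterclockwise sweep puts W at bearing 56°, so W = H + 13.0·(cos 56°, sin 56°) = (50.970, 23.777). Since A1 is tangent to WS there, HW ⟂ WS, so WS runs along (−sin 56°, cos 56°); with |WS| = 17.8, S = (36.213, 33.731). Then |NS| = |S − N| = 49.489.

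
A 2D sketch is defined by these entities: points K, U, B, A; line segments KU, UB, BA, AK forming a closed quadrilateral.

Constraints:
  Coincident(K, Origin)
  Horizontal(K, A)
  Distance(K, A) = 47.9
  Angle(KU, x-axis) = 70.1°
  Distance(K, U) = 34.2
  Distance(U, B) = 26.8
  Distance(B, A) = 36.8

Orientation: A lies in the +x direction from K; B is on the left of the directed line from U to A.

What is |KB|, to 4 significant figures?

52.18

Checks: |UB| = 26.80 ✓; |BA| = 36.80 ✓.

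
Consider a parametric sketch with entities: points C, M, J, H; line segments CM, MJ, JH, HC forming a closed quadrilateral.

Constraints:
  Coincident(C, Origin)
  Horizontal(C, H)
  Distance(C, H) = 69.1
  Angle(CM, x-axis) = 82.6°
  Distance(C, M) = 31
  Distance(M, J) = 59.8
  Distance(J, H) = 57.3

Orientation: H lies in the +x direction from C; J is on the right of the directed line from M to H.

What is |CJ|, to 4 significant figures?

33.02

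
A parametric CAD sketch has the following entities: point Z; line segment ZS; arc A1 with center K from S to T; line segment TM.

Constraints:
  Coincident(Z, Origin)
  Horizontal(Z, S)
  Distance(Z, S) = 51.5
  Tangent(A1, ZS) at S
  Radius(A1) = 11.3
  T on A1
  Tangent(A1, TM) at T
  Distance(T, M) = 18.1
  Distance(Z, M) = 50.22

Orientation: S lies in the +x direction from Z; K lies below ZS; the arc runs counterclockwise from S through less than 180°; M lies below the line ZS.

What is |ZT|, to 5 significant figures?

41.820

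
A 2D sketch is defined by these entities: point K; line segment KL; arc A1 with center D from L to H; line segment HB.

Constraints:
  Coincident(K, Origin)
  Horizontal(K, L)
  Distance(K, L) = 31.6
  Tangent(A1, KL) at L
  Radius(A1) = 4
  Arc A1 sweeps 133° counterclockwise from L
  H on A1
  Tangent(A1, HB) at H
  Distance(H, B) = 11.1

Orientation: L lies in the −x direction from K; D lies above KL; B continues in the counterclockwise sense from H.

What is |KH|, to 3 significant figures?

29.5

K is at the origin; K and L share the same y with |KL| = 31.6 and L on the −x side, so L = (-31.6, 0.00). Tangency of A1 to KL means the radius DL is perpendicular to KL, so D = L + (0, 4) = (-31.6, 4.00). On A1, L sits at bearing -90° from D; a 133° counterclockwise sweep puts H at bearing 43°, so H = D + 4.0·(cos 43°, sin 43°) = (-28.7, 6.73). Then |KH| = |H − K| = 29.5.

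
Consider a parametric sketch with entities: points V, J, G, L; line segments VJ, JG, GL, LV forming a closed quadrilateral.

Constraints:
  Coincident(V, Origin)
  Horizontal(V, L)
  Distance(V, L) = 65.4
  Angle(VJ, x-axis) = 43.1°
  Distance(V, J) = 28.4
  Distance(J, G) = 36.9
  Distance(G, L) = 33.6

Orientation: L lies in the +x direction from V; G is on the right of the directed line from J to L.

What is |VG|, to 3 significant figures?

38.0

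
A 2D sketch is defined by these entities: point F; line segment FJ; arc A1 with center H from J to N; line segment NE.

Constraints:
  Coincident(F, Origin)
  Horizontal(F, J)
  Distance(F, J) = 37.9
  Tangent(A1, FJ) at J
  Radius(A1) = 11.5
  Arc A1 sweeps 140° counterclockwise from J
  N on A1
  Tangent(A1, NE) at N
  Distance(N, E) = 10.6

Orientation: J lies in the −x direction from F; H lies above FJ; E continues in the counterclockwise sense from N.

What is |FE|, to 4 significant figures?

47.20

On A1, J sits at bearing -90° from H; a 140° counterclockwise sweep puts N at bearing 50°, so N = H + 11.5·(cos 50°, sin 50°) = (-30.51, 20.31). The tangent condition forces HN to be normal to NE, so NE runs along (−sin 50°, cos 50°); with |NE| = 10.6, E = (-38.63, 27.12). Then |FE| = |E − F| = 47.20.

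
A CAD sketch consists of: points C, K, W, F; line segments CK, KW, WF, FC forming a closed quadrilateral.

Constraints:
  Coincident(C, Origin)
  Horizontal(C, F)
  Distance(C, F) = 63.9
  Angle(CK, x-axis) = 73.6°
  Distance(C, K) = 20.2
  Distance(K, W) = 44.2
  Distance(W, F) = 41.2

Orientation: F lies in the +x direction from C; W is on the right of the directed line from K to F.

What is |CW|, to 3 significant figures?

33.4

Checks: |KW| = 44.20 ✓; |WF| = 41.20 ✓.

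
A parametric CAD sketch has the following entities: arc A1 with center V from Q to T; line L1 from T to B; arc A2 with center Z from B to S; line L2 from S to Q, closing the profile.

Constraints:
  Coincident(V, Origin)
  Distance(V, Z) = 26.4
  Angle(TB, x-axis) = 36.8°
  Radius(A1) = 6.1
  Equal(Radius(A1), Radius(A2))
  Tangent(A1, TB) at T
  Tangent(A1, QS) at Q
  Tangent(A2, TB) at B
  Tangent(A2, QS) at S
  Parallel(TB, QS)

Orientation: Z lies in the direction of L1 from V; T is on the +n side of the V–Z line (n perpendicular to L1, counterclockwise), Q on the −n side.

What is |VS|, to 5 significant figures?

27.096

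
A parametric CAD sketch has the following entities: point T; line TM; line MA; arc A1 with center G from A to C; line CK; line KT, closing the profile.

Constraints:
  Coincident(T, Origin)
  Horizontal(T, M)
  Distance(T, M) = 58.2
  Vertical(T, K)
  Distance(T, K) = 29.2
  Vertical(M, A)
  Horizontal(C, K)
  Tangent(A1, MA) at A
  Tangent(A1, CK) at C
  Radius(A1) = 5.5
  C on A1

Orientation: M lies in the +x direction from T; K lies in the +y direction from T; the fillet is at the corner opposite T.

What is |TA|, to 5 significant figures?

62.841

The virtual corner opposite T is at (58.200, 29.200). The tangent condition forces GA to be normal to MA and since A1 is tangent to CK there, GC ⟂ CK, with radius 5.5, so the center G sits 5.5 in from both sides at G = (52.700, 23.700). That places the tangent points at A = (58.200, 23.700) on MA and C = (52.700, 29.200) on CK. Then |TA| = |A − T| = 62.841.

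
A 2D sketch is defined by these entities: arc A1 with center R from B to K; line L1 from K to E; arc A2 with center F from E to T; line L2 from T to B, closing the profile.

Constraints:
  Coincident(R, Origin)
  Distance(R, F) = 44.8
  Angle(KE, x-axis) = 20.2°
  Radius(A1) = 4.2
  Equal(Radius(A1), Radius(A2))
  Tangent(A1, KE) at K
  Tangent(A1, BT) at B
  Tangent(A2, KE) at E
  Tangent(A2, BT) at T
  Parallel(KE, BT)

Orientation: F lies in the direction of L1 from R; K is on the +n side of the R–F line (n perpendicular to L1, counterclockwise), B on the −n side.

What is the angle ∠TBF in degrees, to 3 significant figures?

5.36°

The slot axis is L1's direction at 20.2°, so u = (cos 20.2°, sin 20.2°) = (0.938, 0.345) and n = (−sin 20.2°, cos 20.2°) = (-0.345, 0.938). R is at the origin and F lies 44.8 along u from R, so F = 44.8·u = (42.0, 15.5). Tangency of A1 to both parallel lines with radius 4.2 puts K and B at R ± 4.2·n: K = (-1.45, 3.94), B = (1.45, -3.94). Equal radii place E and T the same way about F: E = F + 4.2·n = (40.6, 19.4), T = F − 4.2·n = (43.5, 11.5). Then cos ∠TBF = BT·BF / (|BT||BF|), giving 5.36°.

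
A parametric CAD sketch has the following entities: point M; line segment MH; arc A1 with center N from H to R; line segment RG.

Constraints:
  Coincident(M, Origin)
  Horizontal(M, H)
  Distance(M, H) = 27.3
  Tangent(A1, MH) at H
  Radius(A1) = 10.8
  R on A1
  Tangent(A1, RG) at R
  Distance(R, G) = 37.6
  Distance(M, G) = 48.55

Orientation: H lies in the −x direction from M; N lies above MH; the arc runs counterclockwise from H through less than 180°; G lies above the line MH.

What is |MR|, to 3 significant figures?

19.1

M is at the origin; MH is horizontal with |MH| = 27.3 and H on the −x side, so H = (-27.3, 0.00). A1 meets MH tangentially, so NH is at right angles to MH, so N = H + (0, 10.8) = (-27.3, 10.8). Since NR ⟂ RG (tangency), |NG| = √(10.8² + 37.6²) = 39.1 regardless of where R sits on A1. So G lies on both circle(M, 48.55) and circle(N, 39.1); the above-MH intersection is G = (-12.4, 47.0). R is the foot of the tangent from G: R = (-16.6, 9.59).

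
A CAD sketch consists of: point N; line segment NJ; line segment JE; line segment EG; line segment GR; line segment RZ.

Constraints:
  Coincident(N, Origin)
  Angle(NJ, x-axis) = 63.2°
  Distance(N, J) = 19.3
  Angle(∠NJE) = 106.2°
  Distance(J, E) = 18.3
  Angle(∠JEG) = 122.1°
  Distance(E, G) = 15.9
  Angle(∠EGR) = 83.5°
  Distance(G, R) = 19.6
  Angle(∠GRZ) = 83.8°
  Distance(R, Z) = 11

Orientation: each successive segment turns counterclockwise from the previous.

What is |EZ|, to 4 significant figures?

17.31

∠EGR = 83.5° gives GR at -68.60° from the x-axis; with |GR| = 19.6, R = (-12.90, 7.370). ∠GRZ = 83.8° gives RZ at 27.60° from the x-axis; with |RZ| = 11.0, Z = (-3.147, 12.47). Then |EZ| = |Z − E| = 17.31.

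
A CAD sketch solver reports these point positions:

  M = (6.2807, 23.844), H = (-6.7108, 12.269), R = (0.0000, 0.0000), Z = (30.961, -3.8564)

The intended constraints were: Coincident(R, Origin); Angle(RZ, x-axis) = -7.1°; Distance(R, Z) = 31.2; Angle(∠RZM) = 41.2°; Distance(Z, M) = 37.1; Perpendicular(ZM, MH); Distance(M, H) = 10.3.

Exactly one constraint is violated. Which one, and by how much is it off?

Distance(M, H) = 10.3 — off by 7.10.

R = (0.00, 0.00) ✓; RZ at -7.100° ✓; |RZ| = 31.20 ✓; ∠RZM = 41.20° ✓; |ZM| = 37.10 ✓; ∠(ZM, MH) = 90.00° ✓; |MH| = 17.40 ✗.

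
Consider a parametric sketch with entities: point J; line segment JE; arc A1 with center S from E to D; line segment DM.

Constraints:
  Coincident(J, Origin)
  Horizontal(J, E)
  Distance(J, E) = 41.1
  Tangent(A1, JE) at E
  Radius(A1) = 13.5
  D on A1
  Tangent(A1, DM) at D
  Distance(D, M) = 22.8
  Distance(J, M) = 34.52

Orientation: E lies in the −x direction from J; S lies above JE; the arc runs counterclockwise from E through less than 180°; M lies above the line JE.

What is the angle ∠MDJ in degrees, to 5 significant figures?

80.656°

J is at the origin; JE is horizontal with |JE| = 41.1 and E on the −x side, so E = (-41.100, 0.0000). Tangency of A1 to JE means the radius SE is perpendicular to JE, so S = E + (0, 13.5) = (-41.100, 13.500). Since SD ⟂ DM (tangency), |SM| = √(13.5² + 22.8²) = 26.497 regardless of where D sits on A1. So M lies on both circle(J, 34.52) and circle(S, 26.497); the above-JE intersection is M = (-19.328, 28.602). D is the foot of the tangent from M: D = (-28.828, 7.8751).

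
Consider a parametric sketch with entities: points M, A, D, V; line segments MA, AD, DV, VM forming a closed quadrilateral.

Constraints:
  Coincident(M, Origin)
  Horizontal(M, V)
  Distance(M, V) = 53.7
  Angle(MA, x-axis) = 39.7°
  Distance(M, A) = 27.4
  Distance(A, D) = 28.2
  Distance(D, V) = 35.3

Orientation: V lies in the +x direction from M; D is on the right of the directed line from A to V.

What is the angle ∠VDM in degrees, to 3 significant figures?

134°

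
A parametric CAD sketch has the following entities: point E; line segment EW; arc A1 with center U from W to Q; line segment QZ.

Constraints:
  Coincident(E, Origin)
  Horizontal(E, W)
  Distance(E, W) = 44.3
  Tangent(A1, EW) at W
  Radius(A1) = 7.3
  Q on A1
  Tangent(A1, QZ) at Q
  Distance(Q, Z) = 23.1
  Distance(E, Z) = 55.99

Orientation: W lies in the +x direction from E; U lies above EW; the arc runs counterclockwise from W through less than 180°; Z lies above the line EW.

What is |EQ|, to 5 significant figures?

52.187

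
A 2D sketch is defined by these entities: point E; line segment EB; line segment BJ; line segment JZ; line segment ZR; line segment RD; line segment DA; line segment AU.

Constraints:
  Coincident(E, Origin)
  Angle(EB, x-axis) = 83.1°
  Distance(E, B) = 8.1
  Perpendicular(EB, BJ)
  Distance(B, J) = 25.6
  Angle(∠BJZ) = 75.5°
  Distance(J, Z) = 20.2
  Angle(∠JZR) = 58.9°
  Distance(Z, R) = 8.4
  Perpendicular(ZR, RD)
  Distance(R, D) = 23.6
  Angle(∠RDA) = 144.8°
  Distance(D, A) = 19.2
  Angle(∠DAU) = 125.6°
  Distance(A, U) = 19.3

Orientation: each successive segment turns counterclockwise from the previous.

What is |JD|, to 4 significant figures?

6.623

E is at the origin; EB runs at 83.1° with length 8.1, so B = (0.9731, 8.041). The perpendicularity gives BJ at right angles to EB, so BJ runs at 173.1°; with |BJ| = 25.6, J = (-24.44, 11.12). ∠BJZ = 75.5° gives JZ at -82.40° from the x-axis; with |JZ| = 20.2, Z = (-21.77, -8.906). ∠JZR = 58.9° gives ZR at 38.70° from the x-axis; with |ZR| = 8.4, R = (-15.21, -3.654). The perpendicularity gives RD at right angles to ZR, so RD runs at 128.7°; with |RD| = 23.6, D = (-29.97, 14.76). Then |JD| = |D − J| = 6.623.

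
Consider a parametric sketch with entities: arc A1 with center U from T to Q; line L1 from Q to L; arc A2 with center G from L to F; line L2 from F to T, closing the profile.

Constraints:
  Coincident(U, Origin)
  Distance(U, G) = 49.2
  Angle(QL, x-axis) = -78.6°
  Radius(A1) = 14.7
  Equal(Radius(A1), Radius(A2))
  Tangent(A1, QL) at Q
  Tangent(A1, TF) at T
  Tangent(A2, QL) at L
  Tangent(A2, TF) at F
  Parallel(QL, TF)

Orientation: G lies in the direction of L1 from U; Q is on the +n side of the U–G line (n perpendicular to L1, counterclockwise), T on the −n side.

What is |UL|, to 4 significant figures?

51.35

The slot axis is L1's direction at -78.6°, so u = (cos -78.6°, sin -78.6°) = (0.1977, -0.9803) and n = (−sin -78.6°, cos -78.6°) = (0.9803, 0.1977). U is at the origin and G lies 49.2 along u from U, so G = 49.2·u = (9.725, -48.23). Tangency of A1 to both parallel lines with radius 14.7 puts Q and T at U ± 14.7·n: Q = (14.41, 2.906), T = (-14.41, -2.906). Equal radii place L and F the same way about G: L = G + 14.7·n = (24.13, -45.32), F = G − 14.7·n = (-4.685, -51.13). Then |UL| = |L − U| = 51.35.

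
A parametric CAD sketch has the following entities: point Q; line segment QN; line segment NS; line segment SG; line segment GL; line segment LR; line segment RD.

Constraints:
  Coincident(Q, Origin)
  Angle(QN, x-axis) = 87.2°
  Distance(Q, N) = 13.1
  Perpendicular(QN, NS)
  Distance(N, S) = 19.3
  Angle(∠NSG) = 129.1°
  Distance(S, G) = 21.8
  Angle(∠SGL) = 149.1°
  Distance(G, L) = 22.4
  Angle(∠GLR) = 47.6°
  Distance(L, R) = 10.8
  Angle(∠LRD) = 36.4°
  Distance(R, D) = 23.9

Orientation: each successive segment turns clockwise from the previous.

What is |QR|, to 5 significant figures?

33.803

Q is at the origin; QN runs at 87.2° with length 13.1, so N = (0.63993, 13.084). The perpendicularity gives NS at right angles to QN, so NS runs at -2.8000°; with |NS| = 19.3, S = (19.917, 12.142). ∠NSG = 129.1° gives SG at -53.700° from the x-axis; with |SG| = 21.8, G = (32.823, -5.4277). ∠SGL = 149.1° gives GL at -84.600° from the x-axis; with |GL| = 22.4, L = (34.931, -27.728). ∠GLR = 47.6° gives LR at 143.00° from the x-axis; with |LR| = 10.8, R = (26.306, -21.229). Then |QR| = |R − Q| = 33.803.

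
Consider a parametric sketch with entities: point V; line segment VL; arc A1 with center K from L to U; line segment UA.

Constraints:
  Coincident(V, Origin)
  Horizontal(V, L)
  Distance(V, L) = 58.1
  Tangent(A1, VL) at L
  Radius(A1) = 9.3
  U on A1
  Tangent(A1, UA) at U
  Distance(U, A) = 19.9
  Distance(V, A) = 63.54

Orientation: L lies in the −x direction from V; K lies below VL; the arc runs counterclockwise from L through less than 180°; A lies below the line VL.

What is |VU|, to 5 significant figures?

67.499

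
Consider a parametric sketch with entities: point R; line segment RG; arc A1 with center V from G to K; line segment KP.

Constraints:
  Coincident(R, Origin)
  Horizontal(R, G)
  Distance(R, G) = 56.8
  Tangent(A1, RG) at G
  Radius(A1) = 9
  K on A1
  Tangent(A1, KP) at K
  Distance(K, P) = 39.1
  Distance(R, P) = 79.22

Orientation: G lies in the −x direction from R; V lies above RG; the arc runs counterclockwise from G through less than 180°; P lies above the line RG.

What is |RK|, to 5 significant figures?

49.925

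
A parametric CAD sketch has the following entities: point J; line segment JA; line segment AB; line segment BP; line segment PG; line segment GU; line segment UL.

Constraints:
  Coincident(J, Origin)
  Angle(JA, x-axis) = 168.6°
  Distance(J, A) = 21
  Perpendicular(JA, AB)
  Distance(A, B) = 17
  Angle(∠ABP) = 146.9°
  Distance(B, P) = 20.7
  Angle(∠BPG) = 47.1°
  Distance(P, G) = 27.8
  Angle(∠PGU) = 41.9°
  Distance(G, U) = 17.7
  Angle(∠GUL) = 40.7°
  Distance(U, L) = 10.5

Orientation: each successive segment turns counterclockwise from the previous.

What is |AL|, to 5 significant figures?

23.080

J is at the origin; JA runs at 168.6° with length 21.0, so A = (-20.586, 4.1508). JA is perpendicular to AB, so AB runs at -101.40°; with |AB| = 17.0, B = (-23.946, -12.514). ∠ABP = 146.9° gives BP at -68.300° from the x-axis; with |BP| = 20.7, P = (-16.292, -31.747). ∠BPG = 47.1° gives PG at 64.600° from the x-axis; with |PG| = 27.8, G = (-4.3677, -6.6341). ∠PGU = 41.9° gives GU at -157.30° from the x-axis; with |GU| = 17.7, U = (-20.697, -13.465). ∠GUL = 40.7° gives UL at -18.000° from the x-axis; with |UL| = 10.5, L = (-10.711, -16.709). Then |AL| = |L − A| = 23.080.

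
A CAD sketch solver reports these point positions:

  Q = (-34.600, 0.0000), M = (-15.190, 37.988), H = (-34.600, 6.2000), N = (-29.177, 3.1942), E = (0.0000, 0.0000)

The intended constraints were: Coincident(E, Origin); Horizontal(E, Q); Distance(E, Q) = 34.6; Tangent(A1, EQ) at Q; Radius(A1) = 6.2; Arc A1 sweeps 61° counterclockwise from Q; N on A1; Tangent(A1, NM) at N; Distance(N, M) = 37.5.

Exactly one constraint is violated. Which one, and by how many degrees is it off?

Tangent(A1, NM) at N — off by 7.10°.

E = (0.00, 0.00) ✓; E.y = 0.00, Q.y = 0.00 ✓; |EQ| = 34.60 ✓; ∠(HQ, QE) = 90.00° ✓; |HQ| = 6.200 ✓; bearing(H→N) − bearing(H→Q) = 61.00° ✓; |HN| = 6.200 ✓; ∠(HN, NM) = 82.90° ✗; |NM| = 37.50 ✓.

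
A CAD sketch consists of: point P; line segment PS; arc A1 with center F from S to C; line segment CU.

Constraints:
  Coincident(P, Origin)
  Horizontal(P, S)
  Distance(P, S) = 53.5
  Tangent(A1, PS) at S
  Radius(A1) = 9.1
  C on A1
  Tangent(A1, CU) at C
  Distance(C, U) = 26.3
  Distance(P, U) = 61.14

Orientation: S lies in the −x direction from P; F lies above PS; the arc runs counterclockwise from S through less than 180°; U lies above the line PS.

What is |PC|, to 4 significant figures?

45.79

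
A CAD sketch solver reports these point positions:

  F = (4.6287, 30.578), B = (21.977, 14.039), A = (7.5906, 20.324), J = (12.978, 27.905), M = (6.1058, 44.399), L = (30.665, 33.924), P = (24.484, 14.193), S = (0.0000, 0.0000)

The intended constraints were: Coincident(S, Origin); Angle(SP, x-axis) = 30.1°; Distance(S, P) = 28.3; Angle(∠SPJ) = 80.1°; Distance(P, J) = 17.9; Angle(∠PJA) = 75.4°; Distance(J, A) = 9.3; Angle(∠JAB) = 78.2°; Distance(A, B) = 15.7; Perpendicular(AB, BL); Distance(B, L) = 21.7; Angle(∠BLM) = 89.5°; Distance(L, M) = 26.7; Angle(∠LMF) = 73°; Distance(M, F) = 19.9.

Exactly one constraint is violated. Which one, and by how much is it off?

Distance(M, F) = 19.9 — off by 6.00.

S = (0.00, 0.00) ✓; SP at 30.10° ✓; |SP| = 28.30 ✓; ∠SPJ = 80.10° ✓; |PJ| = 17.90 ✓; ∠PJA = 75.40° ✓; |JA| = 9.300 ✓; ∠JAB = 78.20° ✓; |AB| = 15.70 ✓; ∠(AB, BL) = 90.00° ✓; |BL| = 21.70 ✓; ∠BLM = 89.50° ✓; |LM| = 26.70 ✓; ∠LMF = 73.00° ✓; |MF| = 13.90 ✗.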